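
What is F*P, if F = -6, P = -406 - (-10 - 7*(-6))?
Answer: 2628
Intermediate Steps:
P = -438 (P = -406 - (-10 + 42) = -406 - 1*32 = -406 - 32 = -438)
F*P = -6*(-438) = 2628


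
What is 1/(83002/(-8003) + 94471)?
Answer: 8003/755968411 ≈ 1.0586e-5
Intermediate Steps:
1/(83002/(-8003) + 94471) = 1/(83002*(-1/8003) + 94471) = 1/(-83002/8003 + 94471) = 1/(755968411/8003) = 8003/755968411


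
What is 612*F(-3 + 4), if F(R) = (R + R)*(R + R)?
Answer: 2448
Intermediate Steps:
F(R) = 4*R² (F(R) = (2*R)*(2*R) = 4*R²)
612*F(-3 + 4) = 612*(4*(-3 + 4)²) = 612*(4*1²) = 612*(4*1) = 612*4 = 2448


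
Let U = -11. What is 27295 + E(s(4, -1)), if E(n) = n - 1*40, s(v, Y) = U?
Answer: 27244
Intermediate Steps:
s(v, Y) = -11
E(n) = -40 + n (E(n) = n - 40 = -40 + n)
27295 + E(s(4, -1)) = 27295 + (-40 - 11) = 27295 - 51 = 27244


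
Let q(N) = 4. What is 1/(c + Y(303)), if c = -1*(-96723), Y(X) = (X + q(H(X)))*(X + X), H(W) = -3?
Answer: 1/282765 ≈ 3.5365e-6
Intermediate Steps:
Y(X) = 2*X*(4 + X) (Y(X) = (X + 4)*(X + X) = (4 + X)*(2*X) = 2*X*(4 + X))
c = 96723
1/(c + Y(303)) = 1/(96723 + 2*303*(4 + 303)) = 1/(96723 + 2*303*307) = 1/(96723 + 186042) = 1/282765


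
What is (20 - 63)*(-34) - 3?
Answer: 1459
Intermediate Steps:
(20 - 63)*(-34) - 3 = -43*(-34) - 3 = 1462 - 3 = 1459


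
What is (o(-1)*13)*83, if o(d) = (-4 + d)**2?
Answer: 26975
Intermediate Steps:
(o(-1)*13)*83 = ((-4 - 1)**2*13)*83 = ((-5)**2*13)*83 = (25*13)*83 = 325*83 = 26975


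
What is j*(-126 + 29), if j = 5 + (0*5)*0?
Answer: -485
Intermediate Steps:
j = 5 (j = 5 + 0*0 = 5 + 0 = 5)
j*(-126 + 29) = 5*(-126 + 29) = 5*(-97) = -485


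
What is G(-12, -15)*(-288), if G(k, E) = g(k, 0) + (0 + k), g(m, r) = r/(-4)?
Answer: 3456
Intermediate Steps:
g(m, r) = -r/4 (g(m, r) = r*(-¼) = -r/4)
G(k, E) = k (G(k, E) = -¼*0 + (0 + k) = 0 + k = k)
G(-12, -15)*(-288) = -12*(-288) = 3456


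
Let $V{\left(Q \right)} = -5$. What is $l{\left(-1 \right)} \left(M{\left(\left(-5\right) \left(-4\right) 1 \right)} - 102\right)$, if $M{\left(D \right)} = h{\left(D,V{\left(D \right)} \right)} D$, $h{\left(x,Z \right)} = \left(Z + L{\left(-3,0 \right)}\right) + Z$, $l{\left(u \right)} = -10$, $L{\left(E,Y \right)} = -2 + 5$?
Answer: $2420$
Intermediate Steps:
$L{\left(E,Y \right)} = 3$
$h{\left(x,Z \right)} = 3 + 2 Z$ ($h{\left(x,Z \right)} = \left(Z + 3\right) + Z = \left(3 + Z\right) + Z = 3 + 2 Z$)
$M{\left(D \right)} = - 7 D$ ($M{\left(D \right)} = \left(3 + 2 \left(-5\right)\right) D = \left(3 - 10\right) D = - 7 D$)
$l{\left(-1 \right)} \left(M{\left(\left(-5\right) \left(-4\right) 1 \right)} - 102\right) = - 10 \left(- 7 \left(-5\right) \left(-4\right) 1 - 102\right) = - 10 \left(- 7 \cdot 20 \cdot 1 - 102\right) = - 10 \left(\left(-7\right) 20 - 102\right) = - 10 \left(-140 - 102\right) = \left(-10\right) \left(-242\right) = 2420$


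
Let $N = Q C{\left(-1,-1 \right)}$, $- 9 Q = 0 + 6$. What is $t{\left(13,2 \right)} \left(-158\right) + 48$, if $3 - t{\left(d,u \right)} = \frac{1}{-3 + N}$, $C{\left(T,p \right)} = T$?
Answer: $- \frac{3456}{7} \approx -493.71$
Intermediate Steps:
$Q = - \frac{2}{3}$ ($Q = - \frac{0 + 6}{9} = \left(- \frac{1}{9}\right) 6 = - \frac{2}{3} \approx -0.66667$)
$N = \frac{2}{3}$ ($N = \left(- \frac{2}{3}\right) \left(-1\right) = \frac{2}{3} \approx 0.66667$)
$t{\left(d,u \right)} = \frac{24}{7}$ ($t{\left(d,u \right)} = 3 - \frac{1}{-3 + \frac{2}{3}} = 3 - \frac{1}{- \frac{7}{3}} = 3 - - \frac{3}{7} = 3 + \frac{3}{7} = \frac{24}{7}$)
$t{\left(13,2 \right)} \left(-158\right) + 48 = \frac{24}{7} \left(-158\right) + 48 = - \frac{3792}{7} + 48 = - \frac{3456}{7}$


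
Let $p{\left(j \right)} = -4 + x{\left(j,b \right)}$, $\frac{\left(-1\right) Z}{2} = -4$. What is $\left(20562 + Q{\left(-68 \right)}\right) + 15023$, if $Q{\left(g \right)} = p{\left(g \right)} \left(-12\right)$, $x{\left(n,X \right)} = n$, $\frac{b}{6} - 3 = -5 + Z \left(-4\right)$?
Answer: $36449$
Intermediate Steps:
$Z = 8$ ($Z = \left(-2\right) \left(-4\right) = 8$)
$b = -204$ ($b = 18 + 6 \left(-5 + 8 \left(-4\right)\right) = 18 + 6 \left(-5 - 32\right) = 18 + 6 \left(-37\right) = 18 - 222 = -204$)
$p{\left(j \right)} = -4 + j$
$Q{\left(g \right)} = 48 - 12 g$ ($Q{\left(g \right)} = \left(-4 + g\right) \left(-12\right) = 48 - 12 g$)
$\left(20562 + Q{\left(-68 \right)}\right) + 15023 = \left(20562 + \left(48 - -816\right)\right) + 15023 = \left(20562 + \left(48 + 816\right)\right) + 15023 = \left(20562 + 864\right) + 15023 = 21426 + 15023 = 36449$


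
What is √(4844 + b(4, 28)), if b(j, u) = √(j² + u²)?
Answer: 2*√(1211 + 5*√2) ≈ 69.802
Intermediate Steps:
√(4844 + b(4, 28)) = √(4844 + √(4² + 28²)) = √(4844 + √(16 + 784)) = √(4844 + √800) = √(4844 + 20*√2)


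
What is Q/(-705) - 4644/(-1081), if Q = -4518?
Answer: 57858/5405 ≈ 10.705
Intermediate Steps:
Q/(-705) - 4644/(-1081) = -4518/(-705) - 4644/(-1081) = -4518*(-1/705) - 4644*(-1/1081) = 1506/235 + 4644/1081 = 57858/5405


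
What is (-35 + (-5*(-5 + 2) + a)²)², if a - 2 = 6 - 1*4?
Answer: 106276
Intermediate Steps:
a = 4 (a = 2 + (6 - 1*4) = 2 + (6 - 4) = 2 + 2 = 4)
(-35 + (-5*(-5 + 2) + a)²)² = (-35 + (-5*(-5 + 2) + 4)²)² = (-35 + (-5*(-3) + 4)²)² = (-35 + (15 + 4)²)² = (-35 + 19²)² = (-35 + 361)² = 326² = 106276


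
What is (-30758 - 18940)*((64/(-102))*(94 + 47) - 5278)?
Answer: 4533948540/17 ≈ 2.6670e+8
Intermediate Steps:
(-30758 - 18940)*((64/(-102))*(94 + 47) - 5278) = -49698*((64*(-1/102))*141 - 5278) = -49698*(-32/51*141 - 5278) = -49698*(-1504/17 - 5278) = -49698*(-91230/17) = 4533948540/17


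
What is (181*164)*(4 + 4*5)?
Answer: 712416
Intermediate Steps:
(181*164)*(4 + 4*5) = 29684*(4 + 20) = 29684*24 = 712416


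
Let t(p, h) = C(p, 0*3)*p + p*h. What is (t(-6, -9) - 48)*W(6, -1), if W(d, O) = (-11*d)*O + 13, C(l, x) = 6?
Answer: -2370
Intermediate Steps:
W(d, O) = 13 - 11*O*d (W(d, O) = -11*O*d + 13 = 13 - 11*O*d)
t(p, h) = 6*p + h*p (t(p, h) = 6*p + p*h = 6*p + h*p)
(t(-6, -9) - 48)*W(6, -1) = (-6*(6 - 9) - 48)*(13 - 11*(-1)*6) = (-6*(-3) - 48)*(13 + 66) = (18 - 48)*79 = -30*79 = -2370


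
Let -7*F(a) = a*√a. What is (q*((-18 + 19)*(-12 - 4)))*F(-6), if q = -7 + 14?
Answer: -96*I*√6 ≈ -235.15*I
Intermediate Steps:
F(a) = -a^(3/2)/7 (F(a) = -a*√a/7 = -a^(3/2)/7)
q = 7
(q*((-18 + 19)*(-12 - 4)))*F(-6) = (7*((-18 + 19)*(-12 - 4)))*(-(-6)*I*√6/7) = (7*(1*(-16)))*(-(-6)*I*√6/7) = (7*(-16))*(6*I*√6/7) = -96*I*√6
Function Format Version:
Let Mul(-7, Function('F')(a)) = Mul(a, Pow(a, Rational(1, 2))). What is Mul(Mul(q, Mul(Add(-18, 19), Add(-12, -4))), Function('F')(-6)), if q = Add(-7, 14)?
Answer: Mul(-96, I, Pow(6, Rational(1, 2))) ≈ Mul(-235.15, I)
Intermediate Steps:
Function('F')(a) = Mul(Rational(-1, 7), Pow(a, Rational(3, 2))) (Function('F')(a) = Mul(Rational(-1, 7), Mul(a, Pow(a, Rational(1, 2)))) = Mul(Rational(-1, 7), Pow(a, Rational(3, 2))))
q = 7
Mul(Mul(q, Mul(Add(-18, 19), Add(-12, -4))), Function('F')(-6)) = Mul(Mul(7, Mul(Add(-18, 19), Add(-12, -4))), Mul(Rational(-1, 7), Pow(-6, Rational(3, 2)))) = Mul(Mul(7, Mul(1, -16)), Mul(Rational(-1, 7), Mul(-6, I, Pow(6, Rational(1, 2))))) = Mul(Mul(7, -16), Mul(Rational(6, 7), I, Pow(6, Rational(1, 2)))) = Mul(-112, Mul(Rational(6, 7), I, Pow(6, Rational(1, 2)))) = Mul(-96, I, Pow(6, Rational(1, 2)))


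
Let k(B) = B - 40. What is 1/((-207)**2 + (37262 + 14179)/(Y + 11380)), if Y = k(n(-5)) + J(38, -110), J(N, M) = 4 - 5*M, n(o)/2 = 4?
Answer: 11902/510040239 ≈ 2.3335e-5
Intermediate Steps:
n(o) = 8 (n(o) = 2*4 = 8)
k(B) = -40 + B
Y = 522 (Y = (-40 + 8) + (4 - 5*(-110)) = -32 + (4 + 550) = -32 + 554 = 522)
1/((-207)**2 + (37262 + 14179)/(Y + 11380)) = 1/((-207)**2 + (37262 + 14179)/(522 + 11380)) = 1/(42849 + 51441/11902) = 1/(510040239/11902) = 11902/510040239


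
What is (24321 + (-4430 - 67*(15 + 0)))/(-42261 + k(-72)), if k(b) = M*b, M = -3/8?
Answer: -9443/21117 ≈ -0.44718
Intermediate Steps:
M = -3/8 (M = -3*1/8 = -3/8 ≈ -0.37500)
k(b) = -3*b/8
(24321 + (-4430 - 67*(15 + 0)))/(-42261 + k(-72)) = (24321 + (-4430 - 67*(15 + 0)))/(-42261 - 3/8*(-72)) = (24321 + (-4430 - 67*15))/(-42261 + 27) = (24321 + (-4430 - 1*1005))/(-42234) = (24321 + (-4430 - 1005))*(-1/42234) = (24321 - 5435)*(-1/42234) = 18886*(-1/42234) = -9443/21117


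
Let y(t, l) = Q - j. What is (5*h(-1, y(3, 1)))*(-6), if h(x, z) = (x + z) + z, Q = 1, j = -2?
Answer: -150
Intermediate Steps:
y(t, l) = 3 (y(t, l) = 1 - 1*(-2) = 1 + 2 = 3)
h(x, z) = x + 2*z
(5*h(-1, y(3, 1)))*(-6) = (5*(-1 + 2*3))*(-6) = (5*(-1 + 6))*(-6) = (5*5)*(-6) = 25*(-6) = -150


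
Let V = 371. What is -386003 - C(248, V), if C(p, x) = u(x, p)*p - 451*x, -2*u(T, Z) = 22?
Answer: -215954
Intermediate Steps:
u(T, Z) = -11 (u(T, Z) = -½*22 = -11)
C(p, x) = -451*x - 11*p (C(p, x) = -11*p - 451*x = -451*x - 11*p)
-386003 - C(248, V) = -386003 - (-451*371 - 11*248) = -386003 - (-167321 - 2728) = -386003 - 1*(-170049) = -386003 + 170049 = -215954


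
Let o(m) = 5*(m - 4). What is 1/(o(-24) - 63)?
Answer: -1/203 ≈ -0.0049261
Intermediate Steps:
o(m) = -20 + 5*m (o(m) = 5*(-4 + m) = -20 + 5*m)
1/(o(-24) - 63) = 1/((-20 + 5*(-24)) - 63) = 1/((-20 - 120) - 63) = 1/(-140 - 63) = 1/(-203) = -1/203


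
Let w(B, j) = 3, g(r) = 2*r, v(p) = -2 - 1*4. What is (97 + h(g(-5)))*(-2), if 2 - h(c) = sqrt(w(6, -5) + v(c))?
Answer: -198 + 2*I*sqrt(3) ≈ -198.0 + 3.4641*I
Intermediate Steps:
v(p) = -6 (v(p) = -2 - 4 = -6)
h(c) = 2 - I*sqrt(3) (h(c) = 2 - sqrt(3 - 6) = 2 - sqrt(-3) = 2 - I*sqrt(3))
(97 + h(g(-5)))*(-2) = (97 + (2 - I*sqrt(3)))*(-2) = (99 - I*sqrt(3))*(-2) = -198 + 2*I*sqrt(3)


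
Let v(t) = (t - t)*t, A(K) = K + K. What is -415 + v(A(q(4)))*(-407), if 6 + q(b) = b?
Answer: -415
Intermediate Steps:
q(b) = -6 + b
A(K) = 2*K
v(t) = 0 (v(t) = 0*t = 0)
-415 + v(A(q(4)))*(-407) = -415 + 0*(-407) = -415 + 0 = -415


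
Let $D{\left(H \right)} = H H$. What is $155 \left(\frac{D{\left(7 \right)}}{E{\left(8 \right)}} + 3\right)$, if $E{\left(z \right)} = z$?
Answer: $\frac{11315}{8} \approx 1414.4$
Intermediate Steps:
$D{\left(H \right)} = H^{2}$
$155 \left(\frac{D{\left(7 \right)}}{E{\left(8 \right)}} + 3\right) = 155 \left(\frac{7^{2}}{8} + 3\right) = 155 \left(49 \cdot \frac{1}{8} + 3\right) = 155 \left(\frac{49}{8} + 3\right) = 155 \cdot \frac{73}{8} = \frac{11315}{8}$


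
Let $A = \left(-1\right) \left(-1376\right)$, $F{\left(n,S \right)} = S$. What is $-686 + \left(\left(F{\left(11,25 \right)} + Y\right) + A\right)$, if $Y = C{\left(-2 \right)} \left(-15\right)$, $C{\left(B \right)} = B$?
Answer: $745$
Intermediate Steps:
$A = 1376$
$Y = 30$ ($Y = \left(-2\right) \left(-15\right) = 30$)
$-686 + \left(\left(F{\left(11,25 \right)} + Y\right) + A\right) = -686 + \left(\left(25 + 30\right) + 1376\right) = -686 + \left(55 + 1376\right) = -686 + 1431 = 745$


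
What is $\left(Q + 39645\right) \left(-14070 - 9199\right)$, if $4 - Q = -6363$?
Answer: $-1070653228$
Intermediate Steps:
$Q = 6367$ ($Q = 4 - -6363 = 4 + 6363 = 6367$)
$\left(Q + 39645\right) \left(-14070 - 9199\right) = \left(6367 + 39645\right) \left(-14070 - 9199\right) = 46012 \left(-23269\right) = -1070653228$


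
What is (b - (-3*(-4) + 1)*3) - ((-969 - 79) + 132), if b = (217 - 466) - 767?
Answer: -139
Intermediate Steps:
b = -1016 (b = -249 - 767 = -1016)
(b - (-3*(-4) + 1)*3) - ((-969 - 79) + 132) = (-1016 - (-3*(-4) + 1)*3) - ((-969 - 79) + 132) = (-1016 - (12 + 1)*3) - (-1048 + 132) = (-1016 - 13*3) - 1*(-916) = (-1016 - 1*39) + 916 = (-1016 - 39) + 916 = -1055 + 916 = -139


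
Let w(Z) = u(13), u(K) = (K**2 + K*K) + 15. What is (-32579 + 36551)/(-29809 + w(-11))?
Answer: -993/7364 ≈ -0.13485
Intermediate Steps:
u(K) = 15 + 2*K**2 (u(K) = (K**2 + K**2) + 15 = 2*K**2 + 15 = 15 + 2*K**2)
w(Z) = 353 (w(Z) = 15 + 2*13**2 = 15 + 2*169 = 15 + 338 = 353)
(-32579 + 36551)/(-29809 + w(-11)) = (-32579 + 36551)/(-29809 + 353) = 3972/(-29456) = 3972*(-1/29456) = -993/7364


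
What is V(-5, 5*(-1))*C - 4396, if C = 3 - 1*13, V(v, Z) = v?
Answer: -4346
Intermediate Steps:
C = -10 (C = 3 - 13 = -10)
V(-5, 5*(-1))*C - 4396 = -5*(-10) - 4396 = 50 - 4396 = -4346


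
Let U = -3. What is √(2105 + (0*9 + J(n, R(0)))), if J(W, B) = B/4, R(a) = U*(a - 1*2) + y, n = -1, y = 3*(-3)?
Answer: √8417/2 ≈ 45.872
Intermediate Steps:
y = -9
R(a) = -3 - 3*a (R(a) = -3*(a - 1*2) - 9 = -3*(a - 2) - 9 = -3*(-2 + a) - 9 = (6 - 3*a) - 9 = -3 - 3*a)
J(W, B) = B/4 (J(W, B) = B*(¼) = B/4)
√(2105 + (0*9 + J(n, R(0)))) = √(2105 + (0*9 + (-3 - 3*0)/4)) = √(2105 + (0 + (-3 + 0)/4)) = √(2105 + (0 + (¼)*(-3))) = √(2105 + (0 - ¾)) = √(2105 - ¾) = √(8417/4) = √8417/2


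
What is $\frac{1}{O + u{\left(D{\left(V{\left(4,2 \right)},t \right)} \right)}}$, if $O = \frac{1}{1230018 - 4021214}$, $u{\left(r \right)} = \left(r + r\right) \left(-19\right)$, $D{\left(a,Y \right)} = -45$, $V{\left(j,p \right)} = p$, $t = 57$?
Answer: $\frac{2791196}{4772945159} \approx 0.0005848$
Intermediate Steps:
$u{\left(r \right)} = - 38 r$ ($u{\left(r \right)} = 2 r \left(-19\right) = - 38 r$)
$O = - \frac{1}{2791196}$ ($O = \frac{1}{-2791196} = - \frac{1}{2791196} \approx -3.5827 \cdot 10^{-7}$)
$\frac{1}{O + u{\left(D{\left(V{\left(4,2 \right)},t \right)} \right)}} = \frac{1}{- \frac{1}{2791196} - -1710} = \frac{1}{- \frac{1}{2791196} + 1710} = \frac{1}{\frac{4772945159}{2791196}} = \frac{2791196}{4772945159}$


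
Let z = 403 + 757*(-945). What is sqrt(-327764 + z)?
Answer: I*sqrt(1042726) ≈ 1021.1*I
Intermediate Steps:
z = -714962 (z = 403 - 715365 = -714962)
sqrt(-327764 + z) = sqrt(-327764 - 714962) = sqrt(-1042726) = I*sqrt(1042726)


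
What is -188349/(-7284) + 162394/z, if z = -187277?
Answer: 11363519259/454708556 ≈ 24.991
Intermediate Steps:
-188349/(-7284) + 162394/z = -188349/(-7284) + 162394/(-187277) = -188349*(-1/7284) + 162394*(-1/187277) = 62783/2428 - 162394/187277 = 11363519259/454708556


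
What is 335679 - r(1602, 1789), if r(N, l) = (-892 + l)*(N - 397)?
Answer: -745206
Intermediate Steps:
r(N, l) = (-892 + l)*(-397 + N)
335679 - r(1602, 1789) = 335679 - (354124 - 892*1602 - 397*1789 + 1602*1789) = 335679 - (354124 - 1428984 - 710233 + 2865978) = 335679 - 1*1080885 = 335679 - 1080885 = -745206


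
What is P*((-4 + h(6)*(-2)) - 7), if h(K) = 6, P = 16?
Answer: -368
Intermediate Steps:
P*((-4 + h(6)*(-2)) - 7) = 16*((-4 + 6*(-2)) - 7) = 16*((-4 - 12) - 7) = 16*(-16 - 7) = 16*(-23) = -368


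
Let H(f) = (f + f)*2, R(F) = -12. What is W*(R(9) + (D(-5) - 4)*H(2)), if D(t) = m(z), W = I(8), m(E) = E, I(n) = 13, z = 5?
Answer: -52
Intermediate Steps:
W = 13
H(f) = 4*f (H(f) = (2*f)*2 = 4*f)
D(t) = 5
W*(R(9) + (D(-5) - 4)*H(2)) = 13*(-12 + (5 - 4)*(4*2)) = 13*(-12 + 1*8) = 13*(-12 + 8) = 13*(-4) = -52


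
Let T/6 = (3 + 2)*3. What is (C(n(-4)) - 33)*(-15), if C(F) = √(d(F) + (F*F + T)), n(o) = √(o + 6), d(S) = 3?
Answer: 495 - 15*√95 ≈ 348.80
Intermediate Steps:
T = 90 (T = 6*((3 + 2)*3) = 6*(5*3) = 6*15 = 90)
n(o) = √(6 + o)
C(F) = √(93 + F²) (C(F) = √(3 + (F*F + 90)) = √(3 + (F² + 90)) = √(3 + (90 + F²)) = √(93 + F²))
(C(n(-4)) - 33)*(-15) = (√(93 + (√(6 - 4))²) - 33)*(-15) = (√(93 + (√2)²) - 33)*(-15) = (√(93 + 2) - 33)*(-15) = (√95 - 33)*(-15) = (-33 + √95)*(-15) = 495 - 15*√95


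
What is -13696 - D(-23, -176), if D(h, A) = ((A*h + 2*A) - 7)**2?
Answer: -13622417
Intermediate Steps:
D(h, A) = (-7 + 2*A + A*h)**2 (D(h, A) = ((2*A + A*h) - 7)**2 = (-7 + 2*A + A*h)**2)
-13696 - D(-23, -176) = -13696 - (-7 + 2*(-176) - 176*(-23))**2 = -13696 - (-7 - 352 + 4048)**2 = -13696 - 1*3689**2 = -13696 - 1*13608721 = -13696 - 13608721 = -13622417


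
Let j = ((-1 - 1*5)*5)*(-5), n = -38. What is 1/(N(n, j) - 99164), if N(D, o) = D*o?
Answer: -1/104864 ≈ -9.5362e-6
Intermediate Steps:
j = 150 (j = ((-1 - 5)*5)*(-5) = -6*5*(-5) = -30*(-5) = 150)
1/(N(n, j) - 99164) = 1/(-38*150 - 99164) = 1/(-5700 - 99164) = 1/(-104864) = -1/104864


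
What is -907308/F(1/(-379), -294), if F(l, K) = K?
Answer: 151218/49 ≈ 3086.1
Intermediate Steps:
-907308/F(1/(-379), -294) = -907308/(-294) = -907308*(-1/294) = 151218/49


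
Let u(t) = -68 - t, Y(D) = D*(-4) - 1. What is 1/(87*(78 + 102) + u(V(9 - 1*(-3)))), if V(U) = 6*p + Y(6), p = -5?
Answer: 1/15647 ≈ 6.3910e-5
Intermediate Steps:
Y(D) = -1 - 4*D (Y(D) = -4*D - 1 = -1 - 4*D)
V(U) = -55 (V(U) = 6*(-5) + (-1 - 4*6) = -30 + (-1 - 24) = -30 - 25 = -55)
1/(87*(78 + 102) + u(V(9 - 1*(-3)))) = 1/(87*(78 + 102) + (-68 - 1*(-55))) = 1/(87*180 + (-68 + 55)) = 1/(15660 - 13) = 1/15647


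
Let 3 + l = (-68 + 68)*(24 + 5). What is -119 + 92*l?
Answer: -395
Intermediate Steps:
l = -3 (l = -3 + (-68 + 68)*(24 + 5) = -3 + 0*29 = -3 + 0 = -3)
-119 + 92*l = -119 + 92*(-3) = -119 - 276 = -395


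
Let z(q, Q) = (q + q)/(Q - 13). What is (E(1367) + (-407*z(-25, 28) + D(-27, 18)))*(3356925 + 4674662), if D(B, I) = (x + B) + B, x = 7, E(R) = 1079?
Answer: 57554352442/3 ≈ 1.9185e+10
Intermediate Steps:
z(q, Q) = 2*q/(-13 + Q) (z(q, Q) = (2*q)/(-13 + Q) = 2*q/(-13 + Q))
D(B, I) = 7 + 2*B (D(B, I) = (7 + B) + B = 7 + 2*B)
(E(1367) + (-407*z(-25, 28) + D(-27, 18)))*(3356925 + 4674662) = (1079 + (-814*(-25)/(-13 + 28) + (7 + 2*(-27))))*(3356925 + 4674662) = (1079 + (-814*(-25)/15 + (7 - 54)))*8031587 = (1079 + (-814*(-25)/15 - 47))*8031587 = (1079 + (-407*(-10/3) - 47))*8031587 = (1079 + (4070/3 - 47))*8031587 = (1079 + 3929/3)*8031587 = (7166/3)*8031587 = 57554352442/3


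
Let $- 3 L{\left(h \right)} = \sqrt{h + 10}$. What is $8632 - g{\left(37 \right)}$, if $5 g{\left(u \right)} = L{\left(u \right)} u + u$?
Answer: $\frac{43123}{5} + \frac{37 \sqrt{47}}{15} \approx 8641.5$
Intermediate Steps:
$L{\left(h \right)} = - \frac{\sqrt{10 + h}}{3}$ ($L{\left(h \right)} = - \frac{\sqrt{h + 10}}{3} = - \frac{\sqrt{10 + h}}{3}$)
$g{\left(u \right)} = \frac{u}{5} - \frac{u \sqrt{10 + u}}{15}$ ($g{\left(u \right)} = \frac{- \frac{\sqrt{10 + u}}{3} u + u}{5} = \frac{- \frac{u \sqrt{10 + u}}{3} + u}{5} = \frac{u - \frac{u \sqrt{10 + u}}{3}}{5} = \frac{u}{5} - \frac{u \sqrt{10 + u}}{15}$)
$8632 - g{\left(37 \right)} = 8632 - \frac{1}{15} \cdot 37 \left(3 - \sqrt{10 + 37}\right) = 8632 - \frac{1}{15} \cdot 37 \left(3 - \sqrt{47}\right) = 8632 - \left(\frac{37}{5} - \frac{37 \sqrt{47}}{15}\right) = \frac{43123}{5} + \frac{37 \sqrt{47}}{15}$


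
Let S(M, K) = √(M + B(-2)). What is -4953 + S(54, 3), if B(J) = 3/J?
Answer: -4953 + √210/2 ≈ -4945.8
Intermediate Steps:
S(M, K) = √(-3/2 + M) (S(M, K) = √(M + 3/(-2)) = √(M + 3*(-½)) = √(M - 3/2) = √(-3/2 + M))
-4953 + S(54, 3) = -4953 + √(-6 + 4*54)/2 = -4953 + √(-6 + 216)/2 = -4953 + √210/2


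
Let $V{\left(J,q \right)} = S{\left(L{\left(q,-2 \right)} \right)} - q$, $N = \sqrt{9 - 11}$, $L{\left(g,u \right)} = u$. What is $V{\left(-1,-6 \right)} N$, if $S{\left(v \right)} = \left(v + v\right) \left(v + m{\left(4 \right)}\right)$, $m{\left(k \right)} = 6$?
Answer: $- 10 i \sqrt{2} \approx - 14.142 i$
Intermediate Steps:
$S{\left(v \right)} = 2 v \left(6 + v\right)$ ($S{\left(v \right)} = \left(v + v\right) \left(v + 6\right) = 2 v \left(6 + v\right)$)
$N = i \sqrt{2}$ ($N = \sqrt{-2} = i \sqrt{2} \approx 1.4142 i$)
$V{\left(J,q \right)} = -16 - q$ ($V{\left(J,q \right)} = 2 \left(-2\right) \left(6 - 2\right) - q = 2 \left(-2\right) 4 - q = -16 - q$)
$V{\left(-1,-6 \right)} N = \left(-16 - -6\right) i \sqrt{2} = \left(-16 + 6\right) i \sqrt{2} = - 10 i \sqrt{2}$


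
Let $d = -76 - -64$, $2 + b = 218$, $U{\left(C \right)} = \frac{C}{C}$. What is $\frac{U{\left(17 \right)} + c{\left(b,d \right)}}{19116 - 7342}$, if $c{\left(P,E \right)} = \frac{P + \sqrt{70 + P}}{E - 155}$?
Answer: $- \frac{7}{280894} - \frac{\sqrt{286}}{1966258} \approx -3.3521 \cdot 10^{-5}$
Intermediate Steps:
$U{\left(C \right)} = 1$
$b = 216$ ($b = -2 + 218 = 216$)
$d = -12$ ($d = -76 + 64 = -12$)
$c{\left(P,E \right)} = \frac{P + \sqrt{70 + P}}{-155 + E}$
$\frac{U{\left(17 \right)} + c{\left(b,d \right)}}{19116 - 7342} = \frac{1 + \frac{216 + \sqrt{70 + 216}}{-155 - 12}}{19116 - 7342} = \frac{1 + \frac{216 + \sqrt{286}}{-167}}{11774} = \left(1 - \frac{216 + \sqrt{286}}{167}\right) \frac{1}{11774} = \left(1 - \left(\frac{216}{167} + \frac{\sqrt{286}}{167}\right)\right) \frac{1}{11774} = \left(- \frac{49}{167} - \frac{\sqrt{286}}{167}\right) \frac{1}{11774} = - \frac{7}{280894} - \frac{\sqrt{286}}{1966258}$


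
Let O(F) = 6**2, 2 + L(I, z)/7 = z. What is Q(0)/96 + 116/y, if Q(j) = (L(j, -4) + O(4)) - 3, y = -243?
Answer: -4441/7776 ≈ -0.57112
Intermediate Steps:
L(I, z) = -14 + 7*z
O(F) = 36
Q(j) = -9 (Q(j) = ((-14 + 7*(-4)) + 36) - 3 = ((-14 - 28) + 36) - 3 = (-42 + 36) - 3 = -6 - 3 = -9)
Q(0)/96 + 116/y = -9/96 + 116/(-243) = -9*1/96 + 116*(-1/243) = -3/32 - 116/243 = -4441/7776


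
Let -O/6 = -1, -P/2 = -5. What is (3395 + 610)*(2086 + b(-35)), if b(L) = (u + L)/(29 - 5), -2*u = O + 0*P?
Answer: 33392355/4 ≈ 8.3481e+6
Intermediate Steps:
P = 10 (P = -2*(-5) = 10)
O = 6 (O = -6*(-1) = 6)
u = -3 (u = -(6 + 0*10)/2 = -(6 + 0)/2 = -1/2*6 = -3)
b(L) = -1/8 + L/24 (b(L) = (-3 + L)/(29 - 5) = (-3 + L)/24 = (-3 + L)*(1/24) = -1/8 + L/24)
(3395 + 610)*(2086 + b(-35)) = (3395 + 610)*(2086 + (-1/8 + (1/24)*(-35))) = 4005*(2086 + (-1/8 - 35/24)) = 4005*(2086 - 19/12) = 4005*(25013/12) = 33392355/4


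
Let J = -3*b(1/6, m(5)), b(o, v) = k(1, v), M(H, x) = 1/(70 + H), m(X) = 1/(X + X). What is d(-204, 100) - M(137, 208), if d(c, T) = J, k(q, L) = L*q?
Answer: -631/2070 ≈ -0.30483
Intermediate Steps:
m(X) = 1/(2*X)
b(o, v) = v (b(o, v) = v*1 = v)
J = -3/10 (J = -3/(2*5) = -3*⅒ = -3/10 ≈ -0.30000)
d(c, T) = -3/10
d(-204, 100) - M(137, 208) = -3/10 - 1/(70 + 137) = -3/10 - 1/207 = -631/2070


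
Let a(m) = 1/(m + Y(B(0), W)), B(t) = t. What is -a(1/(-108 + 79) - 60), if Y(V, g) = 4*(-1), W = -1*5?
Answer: 29/1857 ≈ 0.015617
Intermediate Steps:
W = -5
Y(V, g) = -4
a(m) = 1/(-4 + m) (a(m) = 1/(m - 4) = 1/(-4 + m))
-a(1/(-108 + 79) - 60) = -1/(-4 + (1/(-108 + 79) - 60)) = -1/(-4 + (1/(-29) - 60)) = -1/(-4 + (-1/29 - 60)) = -1/(-4 - 1741/29) = -1/(-1857/29) = -1*(-29/1857) = 29/1857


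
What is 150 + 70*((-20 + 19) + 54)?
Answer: 3860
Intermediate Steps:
150 + 70*((-20 + 19) + 54) = 150 + 70*(-1 + 54) = 150 + 70*53 = 150 + 3710 = 3860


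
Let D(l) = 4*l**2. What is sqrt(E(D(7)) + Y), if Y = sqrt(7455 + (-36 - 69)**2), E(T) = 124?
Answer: 2*sqrt(31 + sqrt(1155)) ≈ 16.123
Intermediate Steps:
Y = 4*sqrt(1155) (Y = sqrt(7455 + (-105)**2) = sqrt(7455 + 11025) = sqrt(18480) = 4*sqrt(1155) ≈ 135.94)
sqrt(E(D(7)) + Y) = sqrt(124 + 4*sqrt(1155))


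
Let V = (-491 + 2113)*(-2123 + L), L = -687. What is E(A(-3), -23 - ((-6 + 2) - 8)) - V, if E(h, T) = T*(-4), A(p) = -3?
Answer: 4557864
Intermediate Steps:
E(h, T) = -4*T
V = -4557820 (V = (-491 + 2113)*(-2123 - 687) = 1622*(-2810) = -4557820)
E(A(-3), -23 - ((-6 + 2) - 8)) - V = -4*(-23 - ((-6 + 2) - 8)) - 1*(-4557820) = -4*(-23 - (-4 - 8)) + 4557820 = -4*(-23 - 1*(-12)) + 4557820 = -4*(-23 + 12) + 4557820 = -4*(-11) + 4557820 = 44 + 4557820 = 4557864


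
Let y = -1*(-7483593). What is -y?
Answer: -7483593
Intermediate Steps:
y = 7483593
-y = -1*7483593 = -7483593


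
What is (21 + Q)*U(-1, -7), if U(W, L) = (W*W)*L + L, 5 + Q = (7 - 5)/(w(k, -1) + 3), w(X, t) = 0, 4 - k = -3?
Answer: -700/3 ≈ -233.33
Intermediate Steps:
k = 7 (k = 4 - 1*(-3) = 4 + 3 = 7)
Q = -13/3 (Q = -5 + (7 - 5)/(0 + 3) = -5 + 2/3 = -5 + 2*(⅓) = -5 + ⅔ = -13/3 ≈ -4.3333)
U(W, L) = L + L*W² (U(W, L) = W²*L + L = L*W² + L = L + L*W²)
(21 + Q)*U(-1, -7) = (21 - 13/3)*(-7*(1 + (-1)²)) = 50*(-7*(1 + 1))/3 = 50*(-7*2)/3 = (50/3)*(-14) = -700/3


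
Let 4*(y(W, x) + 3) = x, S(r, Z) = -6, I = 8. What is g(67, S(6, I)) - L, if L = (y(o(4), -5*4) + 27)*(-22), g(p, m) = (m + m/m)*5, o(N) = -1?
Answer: 393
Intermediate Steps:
g(p, m) = 5 + 5*m (g(p, m) = (m + 1)*5 = (1 + m)*5 = 5 + 5*m)
y(W, x) = -3 + x/4
L = -418 (L = ((-3 + (-5*4)/4) + 27)*(-22) = ((-3 + (¼)*(-20)) + 27)*(-22) = ((-3 - 5) + 27)*(-22) = (-8 + 27)*(-22) = 19*(-22) = -418)
g(67, S(6, I)) - L = (5 + 5*(-6)) - 1*(-418) = (5 - 30) + 418 = -25 + 418 = 393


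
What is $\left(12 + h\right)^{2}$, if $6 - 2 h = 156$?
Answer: $3969$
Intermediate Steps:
$h = -75$ ($h = 3 - 78 = -75$)
$\left(12 + h\right)^{2} = \left(12 - 75\right)^{2} = \left(-63\right)^{2} = 3969$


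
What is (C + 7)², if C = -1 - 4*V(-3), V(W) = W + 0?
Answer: 324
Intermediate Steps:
V(W) = W
C = 11 (C = -1 - 4*(-3) = -1 + 12 = 11)
(C + 7)² = (11 + 7)² = 18² = 324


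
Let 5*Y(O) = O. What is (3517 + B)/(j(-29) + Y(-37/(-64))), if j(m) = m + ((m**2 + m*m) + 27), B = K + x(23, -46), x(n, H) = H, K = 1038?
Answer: 1442880/537637 ≈ 2.6837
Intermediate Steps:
Y(O) = O/5
B = 992 (B = 1038 - 46 = 992)
j(m) = 27 + m + 2*m**2 (j(m) = m + ((m**2 + m**2) + 27) = m + (2*m**2 + 27) = m + (27 + 2*m**2) = 27 + m + 2*m**2)
(3517 + B)/(j(-29) + Y(-37/(-64))) = (3517 + 992)/((27 - 29 + 2*(-29)**2) + (-37/(-64))/5) = 4509/((27 - 29 + 2*841) + (-37*(-1/64))/5) = 4509/((27 - 29 + 1682) + (1/5)*(37/64)) = 4509/(1680 + 37/320) = 4509/(537637/320) = 4509*(320/537637) = 1442880/537637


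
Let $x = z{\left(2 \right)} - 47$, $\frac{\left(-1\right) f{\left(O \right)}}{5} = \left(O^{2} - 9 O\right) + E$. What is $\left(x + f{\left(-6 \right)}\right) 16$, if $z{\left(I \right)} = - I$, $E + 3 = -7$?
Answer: $-7184$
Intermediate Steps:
$E = -10$ ($E = -3 - 7 = -10$)
$f{\left(O \right)} = 50 - 5 O^{2} + 45 O$ ($f{\left(O \right)} = - 5 \left(\left(O^{2} - 9 O\right) - 10\right) = - 5 \left(-10 + O^{2} - 9 O\right) = 50 - 5 O^{2} + 45 O$)
$x = -49$ ($x = \left(-1\right) 2 - 47 = -2 - 47 = -49$)
$\left(x + f{\left(-6 \right)}\right) 16 = \left(-49 + \left(50 - 5 \left(-6\right)^{2} + 45 \left(-6\right)\right)\right) 16 = \left(-49 - 400\right) 16 = \left(-449\right) 16 = -7184$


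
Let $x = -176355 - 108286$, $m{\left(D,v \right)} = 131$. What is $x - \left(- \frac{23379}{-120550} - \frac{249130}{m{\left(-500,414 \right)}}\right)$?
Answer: $- \frac{4465035345199}{15792050} \approx -2.8274 \cdot 10^{5}$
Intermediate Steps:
$x = -284641$
$x - \left(- \frac{23379}{-120550} - \frac{249130}{m{\left(-500,414 \right)}}\right) = -284641 - \left(- \frac{23379}{-120550} - \frac{249130}{131}\right) = -284641 - \left(\left(-23379\right) \left(- \frac{1}{120550}\right) - \frac{249130}{131}\right) = -284641 - \left(\frac{23379}{120550} - \frac{249130}{131}\right) = -284641 - - \frac{30029558851}{15792050} = -284641 + \frac{30029558851}{15792050} = - \frac{4465035345199}{15792050}$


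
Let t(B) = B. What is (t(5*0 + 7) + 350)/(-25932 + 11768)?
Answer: -357/14164 ≈ -0.025205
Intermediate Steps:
(t(5*0 + 7) + 350)/(-25932 + 11768) = ((5*0 + 7) + 350)/(-25932 + 11768) = ((0 + 7) + 350)/(-14164) = (7 + 350)*(-1/14164) = 357*(-1/14164) = -357/14164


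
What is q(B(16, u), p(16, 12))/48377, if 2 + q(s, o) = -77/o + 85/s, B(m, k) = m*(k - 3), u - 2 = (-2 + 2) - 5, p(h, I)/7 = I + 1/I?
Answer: -52837/673407840 ≈ -7.8462e-5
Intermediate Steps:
p(h, I) = 7*I + 7/I (p(h, I) = 7*(I + 1/I) = 7*I + 7/I)
u = -3 (u = 2 + ((-2 + 2) - 5) = 2 + (0 - 5) = 2 - 5 = -3)
B(m, k) = m*(-3 + k)
q(s, o) = -2 - 77/o + 85/s (q(s, o) = -2 + (-77/o + 85/s) = -2 - 77/o + 85/s)
q(B(16, u), p(16, 12))/48377 = (-2 - 77/(7*12 + 7/12) + 85/((16*(-3 - 3))))/48377 = (-2 - 77/(84 + 7*(1/12)) + 85/((16*(-6))))*(1/48377) = (-2 - 77/(84 + 7/12) + 85/(-96))*(1/48377) = (-2 - 77/1015/12 + 85*(-1/96))*(1/48377) = (-2 - 77*12/1015 - 85/96)*(1/48377) = (-2 - 132/145 - 85/96)*(1/48377) = -52837/13920*1/48377 = -52837/673407840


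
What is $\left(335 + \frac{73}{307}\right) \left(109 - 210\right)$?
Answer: $- \frac{10394718}{307} \approx -33859.0$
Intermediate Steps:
$\left(335 + \frac{73}{307}\right) \left(109 - 210\right) = \left(335 + 73 \cdot \frac{1}{307}\right) \left(-101\right) = \left(335 + \frac{73}{307}\right) \left(-101\right) = \frac{102918}{307} \left(-101\right) = - \frac{10394718}{307}$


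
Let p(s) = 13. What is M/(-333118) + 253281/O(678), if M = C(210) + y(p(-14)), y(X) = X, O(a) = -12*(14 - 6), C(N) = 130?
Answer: -14062078981/5329888 ≈ -2638.3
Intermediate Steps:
O(a) = -96 (O(a) = -12*8 = -96)
M = 143 (M = 130 + 13 = 143)
M/(-333118) + 253281/O(678) = 143/(-333118) + 253281/(-96) = 143*(-1/333118) + 253281*(-1/96) = -143/333118 - 84427/32 = -14062078981/5329888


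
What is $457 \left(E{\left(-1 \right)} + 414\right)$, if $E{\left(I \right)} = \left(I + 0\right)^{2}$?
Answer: $189655$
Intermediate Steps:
$E{\left(I \right)} = I^{2}$
$457 \left(E{\left(-1 \right)} + 414\right) = 457 \left(\left(-1\right)^{2} + 414\right) = 457 \left(1 + 414\right) = 457 \cdot 415 = 189655$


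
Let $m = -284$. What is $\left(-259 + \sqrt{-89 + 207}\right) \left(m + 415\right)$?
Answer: $-33929 + 131 \sqrt{118} \approx -32506.0$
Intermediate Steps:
$\left(-259 + \sqrt{-89 + 207}\right) \left(m + 415\right) = \left(-259 + \sqrt{-89 + 207}\right) \left(-284 + 415\right) = \left(-259 + \sqrt{118}\right) 131 = -33929 + 131 \sqrt{118}$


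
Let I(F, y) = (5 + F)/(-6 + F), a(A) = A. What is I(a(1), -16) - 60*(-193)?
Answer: 57894/5 ≈ 11579.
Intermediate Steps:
I(F, y) = (5 + F)/(-6 + F)
I(a(1), -16) - 60*(-193) = (5 + 1)/(-6 + 1) - 60*(-193) = 6/(-5) + 11580 = -1/5*6 + 11580 = -6/5 + 11580 = 57894/5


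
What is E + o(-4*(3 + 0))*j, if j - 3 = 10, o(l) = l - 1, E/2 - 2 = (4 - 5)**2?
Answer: -163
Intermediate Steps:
E = 6 (E = 4 + 2*(4 - 5)**2 = 4 + 2*(-1)**2 = 4 + 2*1 = 4 + 2 = 6)
o(l) = -1 + l
j = 13 (j = 3 + 10 = 13)
E + o(-4*(3 + 0))*j = 6 + (-1 - 4*(3 + 0))*13 = 6 + (-1 - 4*3)*13 = 6 + (-1 - 12)*13 = 6 - 13*13 = 6 - 169 = -163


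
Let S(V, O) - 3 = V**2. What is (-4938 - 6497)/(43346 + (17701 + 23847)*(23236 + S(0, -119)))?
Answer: -11435/965577318 ≈ -1.1843e-5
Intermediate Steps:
S(V, O) = 3 + V**2
(-4938 - 6497)/(43346 + (17701 + 23847)*(23236 + S(0, -119))) = (-4938 - 6497)/(43346 + (17701 + 23847)*(23236 + (3 + 0**2))) = -11435/(43346 + 41548*(23236 + (3 + 0))) = -11435/(43346 + 41548*(23236 + 3)) = -11435/(43346 + 41548*23239) = -11435/(43346 + 965533972) = -11435/965577318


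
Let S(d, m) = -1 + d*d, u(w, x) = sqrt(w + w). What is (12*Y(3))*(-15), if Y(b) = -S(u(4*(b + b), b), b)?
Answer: 8460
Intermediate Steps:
u(w, x) = sqrt(2)*sqrt(w) (u(w, x) = sqrt(2*w) = sqrt(2)*sqrt(w))
S(d, m) = -1 + d**2
Y(b) = 1 - 16*b (Y(b) = -(-1 + (sqrt(2)*sqrt(4*(b + b)))**2) = -(-1 + (sqrt(2)*sqrt(4*(2*b)))**2) = -(-1 + (sqrt(2)*sqrt(8*b))**2) = -(-1 + (sqrt(2)*(2*sqrt(2)*sqrt(b)))**2) = -(-1 + (4*sqrt(b))**2) = -(-1 + 16*b) = 1 - 16*b)
(12*Y(3))*(-15) = (12*(1 - 16*3))*(-15) = (12*(1 - 48))*(-15) = (12*(-47))*(-15) = -564*(-15) = 8460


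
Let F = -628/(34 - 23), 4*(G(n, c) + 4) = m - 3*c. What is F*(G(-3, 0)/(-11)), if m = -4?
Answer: -3140/121 ≈ -25.950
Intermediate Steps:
G(n, c) = -5 - 3*c/4 (G(n, c) = -4 + (-4 - 3*c)/4 = -4 + (-1 - 3*c/4) = -5 - 3*c/4)
F = -628/11 ≈ -57.091
F*(G(-3, 0)/(-11)) = -628*(-5 - ¾*0)/(11*(-11)) = -628*(-5 + 0)*(-1)/(11*11) = -(-3140)*(-1)/(11*11) = -628/11*5/11 = -3140/121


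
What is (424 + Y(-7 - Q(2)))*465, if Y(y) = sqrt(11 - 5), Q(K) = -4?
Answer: 197160 + 465*sqrt(6) ≈ 1.9830e+5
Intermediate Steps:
Y(y) = sqrt(6)
(424 + Y(-7 - Q(2)))*465 = (424 + sqrt(6))*465 = 197160 + 465*sqrt(6)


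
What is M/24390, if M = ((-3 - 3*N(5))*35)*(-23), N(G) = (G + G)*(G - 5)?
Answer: 161/1626 ≈ 0.099016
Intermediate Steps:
N(G) = 2*G*(-5 + G) (N(G) = (2*G)*(-5 + G) = 2*G*(-5 + G))
M = 2415 (M = ((-3 - 6*5*(-5 + 5))*35)*(-23) = ((-3 - 6*5*0)*35)*(-23) = ((-3 - 3*0)*35)*(-23) = ((-3 + 0)*35)*(-23) = -3*35*(-23) = -105*(-23) = 2415)
M/24390 = 2415/24390 = 2415*(1/24390) = 161/1626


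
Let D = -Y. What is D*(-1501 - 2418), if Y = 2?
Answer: 7838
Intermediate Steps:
D = -2 (D = -1*2 = -2)
D*(-1501 - 2418) = -2*(-1501 - 2418) = -2*(-3919) = 7838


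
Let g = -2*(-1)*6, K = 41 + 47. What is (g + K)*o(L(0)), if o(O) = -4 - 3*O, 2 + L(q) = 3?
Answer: -700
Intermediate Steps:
L(q) = 1 (L(q) = -2 + 3 = 1)
K = 88
g = 12 (g = 2*6 = 12)
(g + K)*o(L(0)) = (12 + 88)*(-4 - 3*1) = 100*(-4 - 3) = 100*(-7) = -700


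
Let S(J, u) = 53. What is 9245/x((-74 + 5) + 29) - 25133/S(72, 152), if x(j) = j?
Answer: -299061/424 ≈ -705.33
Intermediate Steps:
9245/x((-74 + 5) + 29) - 25133/S(72, 152) = 9245/((-74 + 5) + 29) - 25133/53 = 9245/(-69 + 29) - 25133*1/53 = 9245/(-40) - 25133/53 = 9245*(-1/40) - 25133/53 = -1849/8 - 25133/53 = -299061/424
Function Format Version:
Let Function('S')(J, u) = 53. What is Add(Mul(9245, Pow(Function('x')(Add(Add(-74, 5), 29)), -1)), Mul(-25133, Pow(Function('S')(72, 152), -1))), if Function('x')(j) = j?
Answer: Rational(-299061, 424) ≈ -705.33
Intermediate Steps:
Add(Mul(9245, Pow(Function('x')(Add(Add(-74, 5), 29)), -1)), Mul(-25133, Pow(Function('S')(72, 152), -1))) = Add(Mul(9245, Pow(Add(Add(-74, 5), 29), -1)), Mul(-25133, Pow(53, -1))) = Add(Mul(9245, Pow(Add(-69, 29), -1)), Mul(-25133, Rational(1, 53))) = Add(Mul(9245, Pow(-40, -1)), Rational(-25133, 53)) = Add(Mul(9245, Rational(-1, 40)), Rational(-25133, 53)) = Add(Rational(-1849, 8), Rational(-25133, 53)) = Rational(-299061, 424)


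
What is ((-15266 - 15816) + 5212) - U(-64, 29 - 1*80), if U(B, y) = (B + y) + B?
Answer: -25691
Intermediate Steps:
U(B, y) = y + 2*B
((-15266 - 15816) + 5212) - U(-64, 29 - 1*80) = ((-15266 - 15816) + 5212) - ((29 - 1*80) + 2*(-64)) = (-31082 + 5212) - ((29 - 80) - 128) = -25870 - (-51 - 128) = -25870 - 1*(-179) = -25870 + 179 = -25691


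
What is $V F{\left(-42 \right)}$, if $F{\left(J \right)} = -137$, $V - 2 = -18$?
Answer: $2192$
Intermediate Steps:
$V = -16$ ($V = 2 - 18 = -16$)
$V F{\left(-42 \right)} = \left(-16\right) \left(-137\right) = 2192$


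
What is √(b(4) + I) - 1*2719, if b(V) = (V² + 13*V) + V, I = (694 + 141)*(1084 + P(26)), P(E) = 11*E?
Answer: -2719 + √1144022 ≈ -1649.4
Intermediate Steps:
I = 1143950 (I = (694 + 141)*(1084 + 11*26) = 835*(1084 + 286) = 835*1370 = 1143950)
b(V) = V² + 14*V
√(b(4) + I) - 1*2719 = √(4*(14 + 4) + 1143950) - 1*2719 = √(4*18 + 1143950) - 2719 = √(72 + 1143950) - 2719 = √1144022 - 2719 = -2719 + √1144022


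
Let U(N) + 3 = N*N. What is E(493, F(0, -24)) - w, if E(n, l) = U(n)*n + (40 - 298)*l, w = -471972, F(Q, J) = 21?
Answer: 120288232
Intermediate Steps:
U(N) = -3 + N**2 (U(N) = -3 + N*N = -3 + N**2)
E(n, l) = -258*l + n*(-3 + n**2) (E(n, l) = (-3 + n**2)*n + (40 - 298)*l = n*(-3 + n**2) - 258*l = -258*l + n*(-3 + n**2))
E(493, F(0, -24)) - w = (-258*21 + 493*(-3 + 493**2)) - 1*(-471972) = (-5418 + 493*(-3 + 243049)) + 471972 = (-5418 + 493*243046) + 471972 = (-5418 + 119821678) + 471972 = 119816260 + 471972 = 120288232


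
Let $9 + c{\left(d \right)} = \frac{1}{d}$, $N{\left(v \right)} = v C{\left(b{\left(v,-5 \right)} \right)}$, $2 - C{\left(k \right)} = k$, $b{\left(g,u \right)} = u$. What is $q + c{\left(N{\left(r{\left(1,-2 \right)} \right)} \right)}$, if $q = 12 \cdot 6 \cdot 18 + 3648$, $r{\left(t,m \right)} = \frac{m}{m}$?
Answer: $\frac{34546}{7} \approx 4935.1$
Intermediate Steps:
$r{\left(t,m \right)} = 1$
$C{\left(k \right)} = 2 - k$
$N{\left(v \right)} = 7 v$ ($N{\left(v \right)} = v \left(2 - -5\right) = v \left(2 + 5\right) = v 7 = 7 v$)
$c{\left(d \right)} = -9 + \frac{1}{d}$
$q = 4944$ ($q = 72 \cdot 18 + 3648 = 1296 + 3648 = 4944$)
$q + c{\left(N{\left(r{\left(1,-2 \right)} \right)} \right)} = 4944 - \left(9 - \frac{1}{7 \cdot 1}\right) = 4944 - \left(9 - \frac{1}{7}\right) = 4944 + \left(-9 + \frac{1}{7}\right) = 4944 - \frac{62}{7} = \frac{34546}{7}$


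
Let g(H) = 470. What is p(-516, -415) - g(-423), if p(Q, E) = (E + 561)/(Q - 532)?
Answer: -246353/524 ≈ -470.14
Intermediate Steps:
p(Q, E) = (561 + E)/(-532 + Q)
p(-516, -415) - g(-423) = (561 - 415)/(-532 - 516) - 1*470 = 146/(-1048) - 470 = -1/1048*146 - 470 = -73/524 - 470 = -246353/524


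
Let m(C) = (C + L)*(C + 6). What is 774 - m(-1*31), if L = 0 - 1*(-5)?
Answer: 124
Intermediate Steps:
L = 5 (L = 0 + 5 = 5)
m(C) = (5 + C)*(6 + C) (m(C) = (C + 5)*(C + 6) = (5 + C)*(6 + C))
774 - m(-1*31) = 774 - (30 + (-1*31)² + 11*(-1*31)) = 774 - (30 + (-31)² + 11*(-31)) = 774 - (30 + 961 - 341) = 774 - 1*650 = 774 - 650 = 124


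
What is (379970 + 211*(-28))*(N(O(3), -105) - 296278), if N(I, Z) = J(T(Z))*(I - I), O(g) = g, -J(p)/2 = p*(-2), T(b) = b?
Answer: -110826341236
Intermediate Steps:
J(p) = 4*p (J(p) = -2*p*(-2) = -(-4)*p = 4*p)
N(I, Z) = 0 (N(I, Z) = (4*Z)*(I - I) = (4*Z)*0 = 0)
(379970 + 211*(-28))*(N(O(3), -105) - 296278) = (379970 + 211*(-28))*(0 - 296278) = (379970 - 5908)*(-296278) = 374062*(-296278) = -110826341236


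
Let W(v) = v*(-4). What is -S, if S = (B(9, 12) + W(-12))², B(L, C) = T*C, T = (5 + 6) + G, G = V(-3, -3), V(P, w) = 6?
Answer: -63504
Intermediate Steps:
W(v) = -4*v
G = 6
T = 17 (T = (5 + 6) + 6 = 11 + 6 = 17)
B(L, C) = 17*C
S = 63504 (S = (17*12 - 4*(-12))² = (204 + 48)² = 252² = 63504)
-S = -1*63504 = -63504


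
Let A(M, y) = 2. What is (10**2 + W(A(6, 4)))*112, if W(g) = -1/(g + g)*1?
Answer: 11172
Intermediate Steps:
W(g) = -1/(2*g) (W(g) = -1/(2*g)*1 = -1/(2*g))
(10**2 + W(A(6, 4)))*112 = (10**2 - 1/2/2)*112 = (100 - 1/2*1/2)*112 = (100 - 1/4)*112 = (399/4)*112 = 11172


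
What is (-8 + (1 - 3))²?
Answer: 100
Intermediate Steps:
(-8 + (1 - 3))² = (-8 - 2)² = (-10)² = 100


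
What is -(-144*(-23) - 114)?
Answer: -3198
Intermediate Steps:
-(-144*(-23) - 114) = -(3312 - 114) = -1*3198 = -3198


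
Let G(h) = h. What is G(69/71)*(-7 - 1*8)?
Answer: -1035/71 ≈ -14.577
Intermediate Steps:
G(69/71)*(-7 - 1*8) = (69/71)*(-7 - 1*8) = (69*(1/71))*(-7 - 8) = (69/71)*(-15) = -1035/71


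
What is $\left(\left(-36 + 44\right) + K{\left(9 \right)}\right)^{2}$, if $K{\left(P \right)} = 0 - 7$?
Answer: $1$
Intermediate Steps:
$K{\left(P \right)} = -7$ ($K{\left(P \right)} = 0 - 7 = -7$)
$\left(\left(-36 + 44\right) + K{\left(9 \right)}\right)^{2} = \left(\left(-36 + 44\right) - 7\right)^{2} = \left(8 - 7\right)^{2} = 1^{2} = 1$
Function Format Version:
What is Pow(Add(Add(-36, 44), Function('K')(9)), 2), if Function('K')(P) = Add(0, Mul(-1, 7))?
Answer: 1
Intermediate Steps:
Function('K')(P) = -7 (Function('K')(P) = Add(0, -7) = -7)
Pow(Add(Add(-36, 44), Function('K')(9)), 2) = Pow(Add(Add(-36, 44), -7), 2) = Pow(Add(8, -7), 2) = Pow(1, 2) = 1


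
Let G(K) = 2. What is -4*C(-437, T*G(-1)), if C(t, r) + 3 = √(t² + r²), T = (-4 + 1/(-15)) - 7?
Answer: 12 - 4*√43078249/15 ≈ -1738.2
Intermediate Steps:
T = -166/15 (T = (-4 - 1/15) - 7 = -61/15 - 7 = -166/15 ≈ -11.067)
C(t, r) = -3 + √(r² + t²) (C(t, r) = -3 + √(t² + r²) = -3 + √(r² + t²))
-4*C(-437, T*G(-1)) = -4*(-3 + √((-166/15*2)² + (-437)²)) = -4*(-3 + √((-332/15)² + 190969)) = -4*(-3 + √(110224/225 + 190969)) = -4*(-3 + √(43078249/225)) = -4*(-3 + √43078249/15) = 12 - 4*√43078249/15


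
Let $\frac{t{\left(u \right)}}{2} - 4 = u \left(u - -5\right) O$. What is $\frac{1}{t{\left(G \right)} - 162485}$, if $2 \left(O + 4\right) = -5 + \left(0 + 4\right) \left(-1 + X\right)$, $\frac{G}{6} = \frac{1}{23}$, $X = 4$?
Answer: $- \frac{529}{85951059} \approx -6.1547 \cdot 10^{-6}$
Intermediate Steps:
$G = \frac{6}{23} \approx 0.26087$
$O = - \frac{1}{2}$ ($O = -4 + \frac{-5 + \left(0 + 4\right) \left(-1 + 4\right)}{2} = -4 + \frac{-5 + 4 \cdot 3}{2} = -4 + \frac{-5 + 12}{2} = -4 + \frac{1}{2} \cdot 7 = -4 + \frac{7}{2} = - \frac{1}{2} \approx -0.5$)
$t{\left(u \right)} = 8 - u \left(5 + u\right)$ ($t{\left(u \right)} = 8 + 2 u \left(u - -5\right) \left(- \frac{1}{2}\right) = 8 + 2 u \left(u + 5\right) \left(- \frac{1}{2}\right) = 8 + 2 u \left(5 + u\right) \left(- \frac{1}{2}\right) = 8 + 2 \left(- \frac{u \left(5 + u\right)}{2}\right) = 8 - u \left(5 + u\right)$)
$\frac{1}{t{\left(G \right)} - 162485} = \frac{1}{\left(8 - \left(\frac{6}{23}\right)^{2} - \frac{30}{23}\right) - 162485} = \frac{1}{\left(8 - \frac{36}{529} - \frac{30}{23}\right) - 162485} = \frac{1}{\frac{3506}{529} - 162485} = \frac{1}{- \frac{85951059}{529}} = - \frac{529}{85951059}$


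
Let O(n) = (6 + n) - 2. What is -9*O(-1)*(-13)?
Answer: 351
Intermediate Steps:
O(n) = 4 + n
-9*O(-1)*(-13) = -9*(4 - 1)*(-13) = -9*3*(-13) = -27*(-13) = 351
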